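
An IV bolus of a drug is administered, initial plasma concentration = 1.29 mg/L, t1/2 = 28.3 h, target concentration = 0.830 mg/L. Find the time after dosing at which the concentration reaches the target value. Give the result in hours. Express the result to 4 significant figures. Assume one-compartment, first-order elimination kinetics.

18.00 h

k = ln2 / t½ = 0.693147 / 28.3 = 0.02449 h⁻¹
t = ln(C₀ / C) / k = ln(1.290 / 0.830) / 0.02449
  = ln(1.554) / 0.02449 = 0.4408 / 0.02449 = 18.00 h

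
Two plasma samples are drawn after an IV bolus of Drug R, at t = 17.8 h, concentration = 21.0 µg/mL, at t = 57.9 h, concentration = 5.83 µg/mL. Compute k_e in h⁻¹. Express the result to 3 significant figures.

k = ln(C₁/C₂) / (t₂ − t₁) = ln(21.0/5.83) / (57.9 − 17.8)
  = 1.282 / 40.10 = 0.03197 h⁻¹

0.0320 h⁻¹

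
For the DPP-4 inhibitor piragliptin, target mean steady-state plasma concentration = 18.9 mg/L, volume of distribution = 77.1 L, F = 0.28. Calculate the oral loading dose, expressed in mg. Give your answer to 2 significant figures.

LD = Css × Vd / F = 18.9 × 77.1 / 0.28 = 5204 mg

5200 mg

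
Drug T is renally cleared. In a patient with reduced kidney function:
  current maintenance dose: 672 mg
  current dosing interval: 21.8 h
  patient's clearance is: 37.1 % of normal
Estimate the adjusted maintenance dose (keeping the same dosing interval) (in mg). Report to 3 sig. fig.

To keep the same average steady-state level, dosing rate must scale with clearance.
CL ratio = 37.1 / 100 = 0.3710
New dose (same interval) = 672 × 0.3710 = 249.3 mg

249 mg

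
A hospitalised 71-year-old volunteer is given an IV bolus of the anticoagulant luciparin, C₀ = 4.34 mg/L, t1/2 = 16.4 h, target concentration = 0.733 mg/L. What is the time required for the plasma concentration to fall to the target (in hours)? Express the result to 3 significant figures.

42.1 h

k = ln2 / t½ = 0.693147 / 16.4 = 0.04227 h⁻¹
t = ln(C₀ / C) / k = ln(4.340 / 0.733) / 0.04227
  = ln(5.921) / 0.04227 = 1.779 / 0.04227 = 42.09 h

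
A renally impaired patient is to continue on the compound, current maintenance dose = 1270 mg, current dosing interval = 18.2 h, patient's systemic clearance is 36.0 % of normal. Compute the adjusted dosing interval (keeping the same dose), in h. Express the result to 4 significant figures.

50.56 h

To keep the same average steady-state level, dosing rate must scale with clearance.
CL ratio = 36.0 / 100 = 0.3600
New interval (same dose) = 18.2 / 0.3600 = 50.56 h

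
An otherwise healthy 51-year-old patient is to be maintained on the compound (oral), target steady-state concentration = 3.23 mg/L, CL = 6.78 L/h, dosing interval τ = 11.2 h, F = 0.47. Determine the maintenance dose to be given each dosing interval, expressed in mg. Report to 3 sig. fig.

At steady state, F × (Dose/τ) = Css × CL.
Dose = Css × CL × τ / F = 3.23 × 6.780 × 11.2 / 0.47 = 521.9 mg

522 mg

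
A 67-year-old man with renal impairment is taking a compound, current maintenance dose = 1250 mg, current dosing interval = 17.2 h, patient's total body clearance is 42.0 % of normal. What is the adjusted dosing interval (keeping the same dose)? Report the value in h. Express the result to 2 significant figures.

41 h

To keep the same average steady-state level, dosing rate must scale with clearance.
CL ratio = 42.0 / 100 = 0.4200
New interval (same dose) = 17.2 / 0.4200 = 40.95 h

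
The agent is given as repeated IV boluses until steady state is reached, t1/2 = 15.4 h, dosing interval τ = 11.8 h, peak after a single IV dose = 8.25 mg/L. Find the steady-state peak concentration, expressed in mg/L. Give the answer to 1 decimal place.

k = ln2 / t½ = 0.693147 / 15.4 = 0.04501 h⁻¹
e^(−kτ) = e^(−0.04501 × 11.8) = 0.5879
Accumulation ratio R = 1 / (1 − e^(−kτ)) = 1 / (1 − 0.5879) = 2.427
Steady-state peak = C₀ × R = 8.25 × 2.427 = 20.02 mg/L

20.0 mg/L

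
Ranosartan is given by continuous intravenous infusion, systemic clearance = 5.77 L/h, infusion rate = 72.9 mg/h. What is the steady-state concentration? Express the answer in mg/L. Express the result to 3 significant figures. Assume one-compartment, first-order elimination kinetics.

At steady state Css = R₀ / CL = 72.9 / 5.770 = 12.63 mg/L

12.6 mg/L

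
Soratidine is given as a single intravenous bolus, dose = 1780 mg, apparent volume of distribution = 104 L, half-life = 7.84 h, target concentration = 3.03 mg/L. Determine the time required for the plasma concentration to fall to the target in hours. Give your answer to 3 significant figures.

19.6 h

C₀ = Dose / Vd = 1780 / 104 = 17.12 mg/L
k = ln2 / t½ = 0.693147 / 7.84 = 0.08841 h⁻¹
t = ln(C₀ / C) / k = ln(17.12 / 3.03) / 0.08841
  = ln(5.650) / 0.08841 = 1.732 / 0.08841 = 19.59 h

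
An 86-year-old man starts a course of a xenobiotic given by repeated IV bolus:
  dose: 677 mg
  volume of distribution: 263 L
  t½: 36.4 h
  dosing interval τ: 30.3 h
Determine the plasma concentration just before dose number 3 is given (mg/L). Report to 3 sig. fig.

C₀ per dose = Dose / Vd = 677 / 263 = 2.574 mg/L
k = ln2 / t½ = 0.693147 / 36.4 = 0.01904 h⁻¹
Fraction remaining after one interval: r = e^(−kτ) = e^(−0.01904 × 30.3) = 0.5616
Before dose 3, 2 doses have been given (aged 1τ, 2τ).
C_trough = C₀ × (r + r²) = 2.574 × (0.5616 + 0.3154) = 2.257 mg/L

2.26 mg/L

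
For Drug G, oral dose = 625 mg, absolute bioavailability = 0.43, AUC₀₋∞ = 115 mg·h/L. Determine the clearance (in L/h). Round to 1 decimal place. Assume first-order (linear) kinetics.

CL = F·Dose / AUC = 0.43 × 625 / 115 = 2.337 L/h

2.3 L/h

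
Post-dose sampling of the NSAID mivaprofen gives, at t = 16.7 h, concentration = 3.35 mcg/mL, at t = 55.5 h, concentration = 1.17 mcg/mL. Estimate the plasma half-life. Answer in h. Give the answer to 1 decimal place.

k = ln(C₁/C₂) / (t₂ − t₁) = ln(3.35/1.17) / (55.5 − 16.7)
  = 1.052 / 38.80 = 0.02711 h⁻¹
t½ = ln2 / k = 0.693147 / 0.02711 = 25.57 h

25.6 h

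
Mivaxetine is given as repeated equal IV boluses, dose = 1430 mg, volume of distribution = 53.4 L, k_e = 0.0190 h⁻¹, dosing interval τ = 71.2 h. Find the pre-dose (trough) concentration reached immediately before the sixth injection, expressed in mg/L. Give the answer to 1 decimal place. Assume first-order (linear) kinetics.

9.3 mg/L

C₀ per dose = Dose / Vd = 1430 / 53.4 = 26.78 mg/L
Fraction remaining after one interval: r = e^(−kτ) = e^(−0.01900 × 71.2) = 0.2585
Before dose 6, 5 doses have been given (aged 1τ, 2τ, 3τ, 4τ, 5τ).
C_trough = C₀ × (r + r² + … + r^5) = C₀ × r(1−r^5)/(1−r)
        = 26.78 × 0.2585 × (1 − 0.001154) / (1 − 0.2585) = 9.325 mg/L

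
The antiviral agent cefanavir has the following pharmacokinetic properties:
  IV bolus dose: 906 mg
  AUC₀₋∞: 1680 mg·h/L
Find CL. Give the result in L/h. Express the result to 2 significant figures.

0.54 L/h

CL = Dose / AUC = 906 / 1680 = 0.5393 L/h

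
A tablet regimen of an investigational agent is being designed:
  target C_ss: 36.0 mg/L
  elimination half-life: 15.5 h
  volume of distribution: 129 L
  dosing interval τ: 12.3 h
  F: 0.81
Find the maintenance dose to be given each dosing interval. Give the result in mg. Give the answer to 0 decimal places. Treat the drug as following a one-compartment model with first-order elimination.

3154 mg

k = ln2 / t½ = 0.693147 / 15.5 = 0.04472 h⁻¹
CL = k × Vd = 0.04472 × 129 = 5.769 L/h
At steady state, F × (Dose/τ) = Css × CL.
Dose = Css × CL × τ / F = 36.0 × 5.769 × 12.3 / 0.81 = 3154 mg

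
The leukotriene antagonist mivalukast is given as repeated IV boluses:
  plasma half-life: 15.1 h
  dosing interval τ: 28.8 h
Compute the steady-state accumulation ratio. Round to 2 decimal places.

1.36

k = ln2 / t½ = 0.693147 / 15.1 = 0.04590 h⁻¹
e^(−kτ) = e^(−0.04590 × 28.8) = 0.2666
Accumulation ratio R = 1 / (1 − e^(−kτ)) = 1 / (1 − 0.2666) = 1.364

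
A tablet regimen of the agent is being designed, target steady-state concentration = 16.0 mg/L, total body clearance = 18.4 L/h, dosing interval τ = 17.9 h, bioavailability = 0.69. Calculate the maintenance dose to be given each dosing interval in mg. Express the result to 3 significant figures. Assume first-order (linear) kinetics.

At steady state, F × (Dose/τ) = Css × CL.
Dose = Css × CL × τ / F = 16.0 × 18.40 × 17.9 / 0.69 = 7637 mg

7640 mg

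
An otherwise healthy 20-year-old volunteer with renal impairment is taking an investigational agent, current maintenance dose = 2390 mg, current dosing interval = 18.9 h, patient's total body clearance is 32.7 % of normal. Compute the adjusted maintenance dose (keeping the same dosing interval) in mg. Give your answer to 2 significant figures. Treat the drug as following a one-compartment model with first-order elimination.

To keep the same average steady-state level, dosing rate must scale with clearance.
CL ratio = 32.7 / 100 = 0.3270
New dose (same interval) = 2390 × 0.3270 = 781.5 mg

780 mg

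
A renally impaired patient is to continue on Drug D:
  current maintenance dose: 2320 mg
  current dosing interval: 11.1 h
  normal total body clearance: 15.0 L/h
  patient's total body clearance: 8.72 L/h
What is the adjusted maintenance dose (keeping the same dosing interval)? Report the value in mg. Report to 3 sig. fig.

To keep the same average steady-state level, dosing rate must scale with clearance.
CL ratio = 8.72 / 15.0 = 0.5813
New dose (same interval) = 2320 × 0.5813 = 1349 mg

1350 mg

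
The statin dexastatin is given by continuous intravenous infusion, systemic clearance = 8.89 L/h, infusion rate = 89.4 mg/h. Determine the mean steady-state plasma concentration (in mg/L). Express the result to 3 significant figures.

At steady state Css = R₀ / CL = 89.4 / 8.890 = 10.06 mg/L

10.1 mg/L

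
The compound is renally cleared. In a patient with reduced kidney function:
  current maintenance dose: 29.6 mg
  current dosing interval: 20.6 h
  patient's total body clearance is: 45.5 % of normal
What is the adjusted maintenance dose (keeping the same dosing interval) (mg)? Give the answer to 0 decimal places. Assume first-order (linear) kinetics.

To keep the same average steady-state level, dosing rate must scale with clearance.
CL ratio = 45.5 / 100 = 0.4550
New dose (same interval) = 29.6 × 0.4550 = 13.47 mg

13 mg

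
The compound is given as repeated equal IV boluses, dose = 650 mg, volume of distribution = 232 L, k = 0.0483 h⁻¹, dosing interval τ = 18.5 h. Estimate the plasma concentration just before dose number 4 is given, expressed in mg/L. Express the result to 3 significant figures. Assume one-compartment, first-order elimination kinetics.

C₀ per dose = Dose / Vd = 650 / 232 = 2.802 mg/L
Fraction remaining after one interval: r = e^(−kτ) = e^(−0.04830 × 18.5) = 0.4092
Before dose 4, 3 doses have been given (aged 1τ, 2τ, 3τ).
C_trough = C₀ × (r + r² + … + r^3) = C₀ × r(1−r^3)/(1−r)
        = 2.802 × 0.4092 × (1 − 0.06852) / (1 − 0.4092) = 1.808 mg/L

1.81 mg/L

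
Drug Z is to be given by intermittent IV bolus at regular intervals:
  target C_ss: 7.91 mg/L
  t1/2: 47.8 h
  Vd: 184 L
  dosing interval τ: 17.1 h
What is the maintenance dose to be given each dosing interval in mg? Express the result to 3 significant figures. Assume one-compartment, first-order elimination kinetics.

k = ln2 / t½ = 0.693147 / 47.8 = 0.01450 h⁻¹
CL = k × Vd = 0.01450 × 184 = 2.668 L/h
At steady state, Dose/τ = Css × CL.
Dose = Css × CL × τ = 7.91 × 2.668 × 17.1 = 360.9 mg

361 mg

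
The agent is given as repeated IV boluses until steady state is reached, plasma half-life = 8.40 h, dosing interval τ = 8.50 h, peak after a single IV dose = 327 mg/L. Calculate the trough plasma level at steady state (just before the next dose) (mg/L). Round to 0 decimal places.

322 mg/L

k = ln2 / t½ = 0.693147 / 8.40 = 0.08252 h⁻¹
e^(−kτ) = e^(−0.08252 × 8.50) = 0.4959
Accumulation ratio R = 1 / (1 − e^(−kτ)) = 1 / (1 − 0.4959) = 1.984
Steady-state trough = C₀ × R × e^(−kτ) = 327 × 1.984 × 0.4959 = 321.7 mg/L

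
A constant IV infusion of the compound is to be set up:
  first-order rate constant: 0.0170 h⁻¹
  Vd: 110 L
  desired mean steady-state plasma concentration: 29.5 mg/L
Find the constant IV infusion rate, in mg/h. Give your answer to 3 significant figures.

55.2 mg/h

CL = k × Vd = 0.01700 × 110 = 1.870 L/h
At steady state, infusion rate R₀ = Css × CL = 29.5 × 1.870 = 55.17 mg/h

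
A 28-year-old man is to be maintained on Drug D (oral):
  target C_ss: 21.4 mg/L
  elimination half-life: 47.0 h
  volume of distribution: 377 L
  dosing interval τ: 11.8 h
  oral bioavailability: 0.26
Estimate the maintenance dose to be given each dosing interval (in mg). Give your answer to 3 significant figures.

k = ln2 / t½ = 0.693147 / 47.0 = 0.01475 h⁻¹
CL = k × Vd = 0.01475 × 377 = 5.561 L/h
At steady state, F × (Dose/τ) = Css × CL.
Dose = Css × CL × τ / F = 21.4 × 5.561 × 11.8 / 0.26 = 5401 mg

5400 mg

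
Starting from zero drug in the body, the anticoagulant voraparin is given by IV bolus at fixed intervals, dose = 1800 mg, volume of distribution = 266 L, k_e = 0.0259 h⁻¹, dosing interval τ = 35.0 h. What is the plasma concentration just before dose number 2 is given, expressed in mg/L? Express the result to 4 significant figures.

C₀ per dose = Dose / Vd = 1800 / 266 = 6.767 mg/L
Fraction remaining after one interval: r = e^(−kτ) = e^(−0.02590 × 35.0) = 0.4039
Before dose 2, 1 dose has been given (aged 1τ).
C_trough = C₀ × r = 6.767 × 0.4039 = 2.733 mg/L

2.733 mg/L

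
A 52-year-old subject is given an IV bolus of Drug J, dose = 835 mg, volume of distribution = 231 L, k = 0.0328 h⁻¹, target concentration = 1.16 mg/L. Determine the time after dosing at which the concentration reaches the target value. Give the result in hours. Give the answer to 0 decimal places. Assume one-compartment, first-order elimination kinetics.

C₀ = Dose / Vd = 835.0 / 231 = 3.615 mg/L
t = ln(C₀ / C) / k = ln(3.615 / 1.16) / 0.03280
  = ln(3.116) / 0.03280 = 1.137 / 0.03280 = 34.66 h

35 h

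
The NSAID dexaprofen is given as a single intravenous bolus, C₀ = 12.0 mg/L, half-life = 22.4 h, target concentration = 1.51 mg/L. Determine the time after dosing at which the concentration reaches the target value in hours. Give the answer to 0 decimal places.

67 h

k = ln2 / t½ = 0.693147 / 22.4 = 0.03094 h⁻¹
t = ln(C₀ / C) / k = ln(12.00 / 1.51) / 0.03094
  = ln(7.947) / 0.03094 = 2.073 / 0.03094 = 67.00 h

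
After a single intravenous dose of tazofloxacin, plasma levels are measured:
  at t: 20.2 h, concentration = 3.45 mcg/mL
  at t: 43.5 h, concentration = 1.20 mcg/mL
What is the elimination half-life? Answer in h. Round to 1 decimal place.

15.3 h

k = ln(C₁/C₂) / (t₂ − t₁) = ln(3.45/1.20) / (43.5 − 20.2)
  = 1.056 / 23.30 = 0.04532 h⁻¹
t½ = ln2 / k = 0.693147 / 0.04532 = 15.29 h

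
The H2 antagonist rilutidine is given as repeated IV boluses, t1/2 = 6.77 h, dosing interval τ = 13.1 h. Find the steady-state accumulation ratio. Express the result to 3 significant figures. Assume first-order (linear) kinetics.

1.35

k = ln2 / t½ = 0.693147 / 6.77 = 0.1024 h⁻¹
e^(−kτ) = e^(−0.1024 × 13.1) = 0.2615
Accumulation ratio R = 1 / (1 − e^(−kτ)) = 1 / (1 − 0.2615) = 1.354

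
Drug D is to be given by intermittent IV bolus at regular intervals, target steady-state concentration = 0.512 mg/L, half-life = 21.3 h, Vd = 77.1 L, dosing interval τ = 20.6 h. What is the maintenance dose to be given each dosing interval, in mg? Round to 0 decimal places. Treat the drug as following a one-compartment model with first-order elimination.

26 mg

k = ln2 / t½ = 0.693147 / 21.3 = 0.03254 h⁻¹
CL = k × Vd = 0.03254 × 77.1 = 2.509 L/h
At steady state, Dose/τ = Css × CL.
Dose = Css × CL × τ = 0.512 × 2.509 × 20.6 = 26.46 mg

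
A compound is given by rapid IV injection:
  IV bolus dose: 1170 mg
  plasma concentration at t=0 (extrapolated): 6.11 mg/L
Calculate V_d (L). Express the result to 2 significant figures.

Vd = Dose / C₀ = 1170 / 6.11 = 191.5 L

190 L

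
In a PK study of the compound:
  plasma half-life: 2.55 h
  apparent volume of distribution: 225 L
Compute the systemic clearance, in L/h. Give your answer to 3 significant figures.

k = ln2 / t½ = 0.693147 / 2.55 = 0.2718 h⁻¹
CL = k × Vd = 0.2718 × 225 = 61.16 L/h

61.2 L/h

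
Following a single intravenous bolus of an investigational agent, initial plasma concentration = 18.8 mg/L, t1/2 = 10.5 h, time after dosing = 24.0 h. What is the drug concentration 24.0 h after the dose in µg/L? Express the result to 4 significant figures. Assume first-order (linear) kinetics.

k = ln2 / t½ = 0.693147 / 10.5 = 0.06601 h⁻¹
C = C₀ · e^(−k·t) = 18.80 × e^(−0.06601 × 24.0)
  = 18.80 × 0.2051 = 3.856 mg/L
Convert: 3.856 mg/L × 1000 = 3856 µg/L

3856 µg/L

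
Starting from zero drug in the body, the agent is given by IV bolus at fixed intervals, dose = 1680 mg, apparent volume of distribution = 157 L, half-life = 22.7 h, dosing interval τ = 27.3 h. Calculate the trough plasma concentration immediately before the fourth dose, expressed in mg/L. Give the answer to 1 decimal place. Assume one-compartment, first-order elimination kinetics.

C₀ per dose = Dose / Vd = 1680 / 157 = 10.70 mg/L
k = ln2 / t½ = 0.693147 / 22.7 = 0.03054 h⁻¹
Fraction remaining after one interval: r = e^(−kτ) = e^(−0.03054 × 27.3) = 0.4344
Before dose 4, 3 doses have been given (aged 1τ, 2τ, 3τ).
C_trough = C₀ × (r + r² + … + r^3) = C₀ × r(1−r^3)/(1−r)
        = 10.70 × 0.4344 × (1 − 0.08197) / (1 − 0.4344) = 7.544 mg/L

7.5 mg/L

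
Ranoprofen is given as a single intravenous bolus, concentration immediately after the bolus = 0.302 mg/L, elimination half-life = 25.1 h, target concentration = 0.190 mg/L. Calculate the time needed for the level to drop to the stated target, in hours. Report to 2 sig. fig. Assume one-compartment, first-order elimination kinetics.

k = ln2 / t½ = 0.693147 / 25.1 = 0.02762 h⁻¹
t = ln(C₀ / C) / k = ln(0.3020 / 0.190) / 0.02762
  = ln(1.589) / 0.02762 = 0.4631 / 0.02762 = 16.77 h

17 h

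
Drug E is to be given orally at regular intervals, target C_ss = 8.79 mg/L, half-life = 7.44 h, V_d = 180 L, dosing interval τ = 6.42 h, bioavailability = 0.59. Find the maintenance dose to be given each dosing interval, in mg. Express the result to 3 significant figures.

1600 mg

k = ln2 / t½ = 0.693147 / 7.44 = 0.09316 h⁻¹
CL = k × Vd = 0.09316 × 180 = 16.77 L/h
At steady state, F × (Dose/τ) = Css × CL.
Dose = Css × CL × τ / F = 8.79 × 16.77 × 6.42 / 0.59 = 1604 mg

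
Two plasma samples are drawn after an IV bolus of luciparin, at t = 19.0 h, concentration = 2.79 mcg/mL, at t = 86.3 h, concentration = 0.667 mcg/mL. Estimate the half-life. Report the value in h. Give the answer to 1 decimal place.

32.6 h

k = ln(C₁/C₂) / (t₂ − t₁) = ln(2.79/0.667) / (86.3 − 19.0)
  = 1.431 / 67.30 = 0.02126 h⁻¹
t½ = ln2 / k = 0.693147 / 0.02126 = 32.60 h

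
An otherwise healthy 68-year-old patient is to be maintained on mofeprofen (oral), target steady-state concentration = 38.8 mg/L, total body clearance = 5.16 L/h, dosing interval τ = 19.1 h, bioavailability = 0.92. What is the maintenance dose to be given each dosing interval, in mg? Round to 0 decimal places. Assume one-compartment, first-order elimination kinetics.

4156 mg

At steady state, F × (Dose/τ) = Css × CL.
Dose = Css × CL × τ / F = 38.8 × 5.160 × 19.1 / 0.92 = 4156 mg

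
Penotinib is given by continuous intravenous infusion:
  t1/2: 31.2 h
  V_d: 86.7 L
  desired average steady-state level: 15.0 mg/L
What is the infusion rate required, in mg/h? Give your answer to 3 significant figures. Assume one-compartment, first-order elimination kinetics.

k = ln2 / t½ = 0.693147 / 31.2 = 0.02222 h⁻¹
CL = k × Vd = 0.02222 × 86.7 = 1.926 L/h
At steady state, infusion rate R₀ = Css × CL = 15.0 × 1.926 = 28.89 mg/h

28.9 mg/h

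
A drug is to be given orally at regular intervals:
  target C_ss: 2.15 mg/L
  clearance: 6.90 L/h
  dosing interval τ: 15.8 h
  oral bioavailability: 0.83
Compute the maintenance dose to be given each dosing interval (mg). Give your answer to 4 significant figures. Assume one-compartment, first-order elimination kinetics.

At steady state, F × (Dose/τ) = Css × CL.
Dose = Css × CL × τ / F = 2.15 × 6.900 × 15.8 / 0.83 = 282.4 mg

282.4 mg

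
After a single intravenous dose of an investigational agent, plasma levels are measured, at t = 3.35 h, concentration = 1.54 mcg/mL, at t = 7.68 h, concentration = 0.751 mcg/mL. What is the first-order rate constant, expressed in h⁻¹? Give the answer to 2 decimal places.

0.17 h⁻¹

k = ln(C₁/C₂) / (t₂ − t₁) = ln(1.54/0.751) / (7.68 − 3.35)
  = 0.7181 / 4.330 = 0.1658 h⁻¹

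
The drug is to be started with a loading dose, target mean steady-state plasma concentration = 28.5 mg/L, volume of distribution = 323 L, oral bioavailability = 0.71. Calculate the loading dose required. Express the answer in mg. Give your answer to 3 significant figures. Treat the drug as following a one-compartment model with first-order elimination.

13000 mg

LD = Css × Vd / F = 28.5 × 323 / 0.71 = 12970 mg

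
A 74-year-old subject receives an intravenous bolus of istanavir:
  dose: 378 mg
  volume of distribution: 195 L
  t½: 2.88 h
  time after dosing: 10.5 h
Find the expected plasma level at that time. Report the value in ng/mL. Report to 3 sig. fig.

C₀ = Dose / Vd = 378.0 / 195 = 1.938 mg/L
k = ln2 / t½ = 0.693147 / 2.88 = 0.2407 h⁻¹
C = C₀ · e^(−k·t) = 1.938 × e^(−0.2407 × 10.5)
  = 1.938 × 0.07987 = 0.1548 mg/L
Convert: 0.1548 mg/L × 1000 = 154.8 ng/mL

155 ng/mL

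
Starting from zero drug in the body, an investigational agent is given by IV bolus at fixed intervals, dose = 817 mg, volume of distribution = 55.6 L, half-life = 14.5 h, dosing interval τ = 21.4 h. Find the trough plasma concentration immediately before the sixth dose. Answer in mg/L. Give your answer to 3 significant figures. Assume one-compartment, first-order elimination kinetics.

C₀ per dose = Dose / Vd = 817 / 55.6 = 14.69 mg/L
k = ln2 / t½ = 0.693147 / 14.5 = 0.04780 h⁻¹
Fraction remaining after one interval: r = e^(−kτ) = e^(−0.04780 × 21.4) = 0.3595
Before dose 6, 5 doses have been given (aged 1τ, 2τ, 3τ, 4τ, 5τ).
C_trough = C₀ × (r + r² + … + r^5) = C₀ × r(1−r^5)/(1−r)
        = 14.69 × 0.3595 × (1 − 0.006005) / (1 − 0.3595) = 8.196 mg/L

8.20 mg/L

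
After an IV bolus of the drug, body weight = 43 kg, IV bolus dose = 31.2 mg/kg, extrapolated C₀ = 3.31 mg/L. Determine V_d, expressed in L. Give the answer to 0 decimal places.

Dose = 31.2 × 43 = 1342 mg
Vd = Dose / C₀ = 1342 / 3.31 = 405.4 L

405 L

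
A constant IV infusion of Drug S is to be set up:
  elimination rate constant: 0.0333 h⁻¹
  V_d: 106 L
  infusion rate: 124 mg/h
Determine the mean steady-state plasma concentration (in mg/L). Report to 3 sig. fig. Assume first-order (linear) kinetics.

CL = k × Vd = 0.03330 × 106 = 3.530 L/h
At steady state Css = R₀ / CL = 124 / 3.530 = 35.13 mg/L

35.1 mg/L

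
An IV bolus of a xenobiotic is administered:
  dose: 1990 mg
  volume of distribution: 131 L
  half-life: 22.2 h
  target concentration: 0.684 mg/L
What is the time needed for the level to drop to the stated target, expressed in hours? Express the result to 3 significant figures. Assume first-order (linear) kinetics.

C₀ = Dose / Vd = 1990 / 131 = 15.19 mg/L
k = ln2 / t½ = 0.693147 / 22.2 = 0.03122 h⁻¹
t = ln(C₀ / C) / k = ln(15.19 / 0.684) / 0.03122
  = ln(22.21) / 0.03122 = 3.101 / 0.03122 = 99.33 h

99.3 h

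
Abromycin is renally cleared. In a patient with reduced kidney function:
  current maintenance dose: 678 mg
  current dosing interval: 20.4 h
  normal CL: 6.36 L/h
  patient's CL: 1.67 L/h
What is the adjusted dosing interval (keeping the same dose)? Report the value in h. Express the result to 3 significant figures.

To keep the same average steady-state level, dosing rate must scale with clearance.
CL ratio = 1.67 / 6.36 = 0.2626
New interval (same dose) = 20.4 / 0.2626 = 77.68 h

77.7 h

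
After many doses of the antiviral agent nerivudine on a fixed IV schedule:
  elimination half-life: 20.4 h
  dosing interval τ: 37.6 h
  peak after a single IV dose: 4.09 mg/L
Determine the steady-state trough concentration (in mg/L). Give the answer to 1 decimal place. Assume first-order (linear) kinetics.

k = ln2 / t½ = 0.693147 / 20.4 = 0.03398 h⁻¹
e^(−kτ) = e^(−0.03398 × 37.6) = 0.2787
Accumulation ratio R = 1 / (1 − e^(−kτ)) = 1 / (1 − 0.2787) = 1.386
Steady-state trough = C₀ × R × e^(−kτ) = 4.09 × 1.386 × 0.2787 = 1.580 mg/L

1.6 mg/L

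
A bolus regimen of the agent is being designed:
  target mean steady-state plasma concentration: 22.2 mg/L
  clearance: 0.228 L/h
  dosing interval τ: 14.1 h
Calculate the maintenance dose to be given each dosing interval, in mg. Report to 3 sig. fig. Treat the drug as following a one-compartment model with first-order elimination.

At steady state, Dose/τ = Css × CL.
Dose = Css × CL × τ = 22.2 × 0.2280 × 14.1 = 71.37 mg

71.4 mg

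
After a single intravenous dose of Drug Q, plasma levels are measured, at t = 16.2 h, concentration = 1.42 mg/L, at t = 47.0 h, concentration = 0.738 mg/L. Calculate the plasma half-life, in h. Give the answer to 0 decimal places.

33 h

k = ln(C₁/C₂) / (t₂ − t₁) = ln(1.42/0.738) / (47.0 − 16.2)
  = 0.6545 / 30.80 = 0.02125 h⁻¹
t½ = ln2 / k = 0.693147 / 0.02125 = 32.62 h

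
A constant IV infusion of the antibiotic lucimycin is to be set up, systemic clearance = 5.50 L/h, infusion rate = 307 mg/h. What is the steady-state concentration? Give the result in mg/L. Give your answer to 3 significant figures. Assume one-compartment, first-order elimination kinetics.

At steady state Css = R₀ / CL = 307 / 5.500 = 55.82 mg/L

55.8 mg/L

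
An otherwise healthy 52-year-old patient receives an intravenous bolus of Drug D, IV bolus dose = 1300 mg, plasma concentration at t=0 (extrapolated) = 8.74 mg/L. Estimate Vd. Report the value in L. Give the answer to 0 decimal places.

Vd = Dose / C₀ = 1300 / 8.74 = 148.7 L

149 L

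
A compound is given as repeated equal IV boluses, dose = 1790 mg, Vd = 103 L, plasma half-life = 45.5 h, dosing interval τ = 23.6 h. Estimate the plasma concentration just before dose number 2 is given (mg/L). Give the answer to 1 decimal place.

12.1 mg/L

C₀ per dose = Dose / Vd = 1790 / 103 = 17.38 mg/L
k = ln2 / t½ = 0.693147 / 45.5 = 0.01523 h⁻¹
Fraction remaining after one interval: r = e^(−kτ) = e^(−0.01523 × 23.6) = 0.6981
Before dose 2, 1 dose has been given (aged 1τ).
C_trough = C₀ × r = 17.38 × 0.6981 = 12.13 mg/L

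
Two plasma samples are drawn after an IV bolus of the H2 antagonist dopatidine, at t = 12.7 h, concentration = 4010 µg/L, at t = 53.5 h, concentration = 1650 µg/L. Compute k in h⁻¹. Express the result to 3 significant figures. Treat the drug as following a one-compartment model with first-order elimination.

k = ln(C₁/C₂) / (t₂ − t₁) = ln(4010/1650) / (53.5 − 12.7)
  = 0.8880 / 40.80 = 0.02176 h⁻¹

0.0218 h⁻¹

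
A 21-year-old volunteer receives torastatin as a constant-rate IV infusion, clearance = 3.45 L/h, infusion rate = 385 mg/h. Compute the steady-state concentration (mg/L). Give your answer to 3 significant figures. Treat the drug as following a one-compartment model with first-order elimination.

112 mg/L

At steady state Css = R₀ / CL = 385 / 3.450 = 111.6 mg/L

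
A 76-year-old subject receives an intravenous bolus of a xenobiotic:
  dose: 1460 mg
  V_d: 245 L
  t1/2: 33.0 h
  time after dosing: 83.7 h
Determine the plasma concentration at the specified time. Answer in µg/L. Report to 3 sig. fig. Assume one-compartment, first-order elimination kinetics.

1030 µg/L

C₀ = Dose / Vd = 1460 / 245 = 5.959 mg/L
k = ln2 / t½ = 0.693147 / 33.0 = 0.02100 h⁻¹
C = C₀ · e^(−k·t) = 5.959 × e^(−0.02100 × 83.7)
  = 5.959 × 0.1724 = 1.027 mg/L
Convert: 1.027 mg/L × 1000 = 1027 µg/L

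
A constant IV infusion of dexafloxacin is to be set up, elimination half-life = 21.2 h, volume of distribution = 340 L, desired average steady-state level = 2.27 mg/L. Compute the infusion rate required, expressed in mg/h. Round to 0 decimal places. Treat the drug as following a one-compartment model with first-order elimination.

k = ln2 / t½ = 0.693147 / 21.2 = 0.03270 h⁻¹
CL = k × Vd = 0.03270 × 340 = 11.12 L/h
At steady state, infusion rate R₀ = Css × CL = 2.27 × 11.12 = 25.24 mg/h

25 mg/h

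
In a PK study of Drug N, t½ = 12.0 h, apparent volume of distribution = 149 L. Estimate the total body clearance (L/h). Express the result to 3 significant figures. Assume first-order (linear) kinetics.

8.61 L/h

k = ln2 / t½ = 0.693147 / 12.0 = 0.05776 h⁻¹
CL = k × Vd = 0.05776 × 149 = 8.606 L/h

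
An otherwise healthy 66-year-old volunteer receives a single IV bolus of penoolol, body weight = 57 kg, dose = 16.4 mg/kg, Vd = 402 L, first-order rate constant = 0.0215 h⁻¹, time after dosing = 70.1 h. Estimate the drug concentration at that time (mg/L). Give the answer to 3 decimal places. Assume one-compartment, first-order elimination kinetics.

0.515 mg/L

Total dose = 16.4 × 57 = 934.8 mg
C₀ = Dose / Vd = 934.8 / 402 = 2.325 mg/L
C = C₀ · e^(−k·t) = 2.325 × e^(−0.02150 × 70.1)
  = 2.325 × 0.2215 = 0.5150 mg/L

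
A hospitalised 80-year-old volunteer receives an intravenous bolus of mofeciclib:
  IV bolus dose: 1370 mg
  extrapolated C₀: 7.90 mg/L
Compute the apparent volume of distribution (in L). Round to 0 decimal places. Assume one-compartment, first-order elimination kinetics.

173 L

Vd = Dose / C₀ = 1370 / 7.90 = 173.4 L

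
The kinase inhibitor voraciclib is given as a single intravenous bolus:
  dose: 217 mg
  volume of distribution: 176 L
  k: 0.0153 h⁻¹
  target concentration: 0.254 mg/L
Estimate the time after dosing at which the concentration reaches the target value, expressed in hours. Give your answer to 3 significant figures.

103 h

C₀ = Dose / Vd = 217.0 / 176 = 1.233 mg/L
t = ln(C₀ / C) / k = ln(1.233 / 0.254) / 0.01530
  = ln(4.854) / 0.01530 = 1.580 / 0.01530 = 103.3 h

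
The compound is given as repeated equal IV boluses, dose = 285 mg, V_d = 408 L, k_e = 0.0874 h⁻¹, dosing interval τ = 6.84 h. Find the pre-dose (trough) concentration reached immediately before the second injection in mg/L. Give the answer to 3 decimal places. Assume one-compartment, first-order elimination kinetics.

C₀ per dose = Dose / Vd = 285 / 408 = 0.6985 mg/L
Fraction remaining after one interval: r = e^(−kτ) = e^(−0.08740 × 6.84) = 0.5500
Before dose 2, 1 dose has been given (aged 1τ).
C_trough = C₀ × r = 0.6985 × 0.5500 = 0.3842 mg/L

0.384 mg/L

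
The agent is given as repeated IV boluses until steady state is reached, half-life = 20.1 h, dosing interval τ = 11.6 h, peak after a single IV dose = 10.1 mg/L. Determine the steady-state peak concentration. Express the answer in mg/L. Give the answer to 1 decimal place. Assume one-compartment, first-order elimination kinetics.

30.6 mg/L

k = ln2 / t½ = 0.693147 / 20.1 = 0.03448 h⁻¹
e^(−kτ) = e^(−0.03448 × 11.6) = 0.6703
Accumulation ratio R = 1 / (1 − e^(−kτ)) = 1 / (1 − 0.6703) = 3.033
Steady-state peak = C₀ × R = 10.1 × 3.033 = 30.63 mg/L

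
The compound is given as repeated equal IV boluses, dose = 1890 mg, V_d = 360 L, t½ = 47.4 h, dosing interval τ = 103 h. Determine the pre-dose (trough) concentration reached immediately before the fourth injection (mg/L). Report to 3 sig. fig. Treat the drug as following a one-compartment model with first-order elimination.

1.48 mg/L

C₀ per dose = Dose / Vd = 1890 / 360 = 5.250 mg/L
k = ln2 / t½ = 0.693147 / 47.4 = 0.01462 h⁻¹
Fraction remaining after one interval: r = e^(−kτ) = e^(−0.01462 × 103) = 0.2218
Before dose 4, 3 doses have been given (aged 1τ, 2τ, 3τ).
C_trough = C₀ × (r + r² + … + r^3) = C₀ × r(1−r^3)/(1−r)
        = 5.250 × 0.2218 × (1 − 0.01091) / (1 − 0.2218) = 1.480 mg/L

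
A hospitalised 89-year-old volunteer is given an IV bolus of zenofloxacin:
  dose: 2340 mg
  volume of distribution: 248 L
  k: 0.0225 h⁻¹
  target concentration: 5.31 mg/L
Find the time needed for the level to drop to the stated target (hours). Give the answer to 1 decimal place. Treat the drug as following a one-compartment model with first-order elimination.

25.6 h

C₀ = Dose / Vd = 2340 / 248 = 9.435 mg/L
t = ln(C₀ / C) / k = ln(9.435 / 5.31) / 0.02250
  = ln(1.777) / 0.02250 = 0.5749 / 0.02250 = 25.55 h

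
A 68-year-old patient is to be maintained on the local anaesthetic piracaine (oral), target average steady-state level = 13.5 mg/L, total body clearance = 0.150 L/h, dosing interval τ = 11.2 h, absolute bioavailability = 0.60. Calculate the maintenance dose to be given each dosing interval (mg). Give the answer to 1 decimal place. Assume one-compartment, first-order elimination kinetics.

At steady state, F × (Dose/τ) = Css × CL.
Dose = Css × CL × τ / F = 13.5 × 0.1500 × 11.2 / 0.60 = 37.80 mg

37.8 mg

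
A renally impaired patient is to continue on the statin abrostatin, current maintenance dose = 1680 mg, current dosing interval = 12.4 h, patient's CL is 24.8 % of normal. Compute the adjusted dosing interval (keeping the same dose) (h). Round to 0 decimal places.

To keep the same average steady-state level, dosing rate must scale with clearance.
CL ratio = 24.8 / 100 = 0.2480
New interval (same dose) = 12.4 / 0.2480 = 50.00 h

50 h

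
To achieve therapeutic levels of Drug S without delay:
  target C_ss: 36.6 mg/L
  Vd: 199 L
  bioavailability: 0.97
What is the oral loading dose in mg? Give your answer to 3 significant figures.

LD = Css × Vd / F = 36.6 × 199 / 0.97 = 7509 mg

7510 mg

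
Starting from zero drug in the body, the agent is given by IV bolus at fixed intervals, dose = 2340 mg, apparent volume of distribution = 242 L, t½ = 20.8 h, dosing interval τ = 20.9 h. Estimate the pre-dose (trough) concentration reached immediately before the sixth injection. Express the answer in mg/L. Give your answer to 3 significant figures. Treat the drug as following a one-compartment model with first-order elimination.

C₀ per dose = Dose / Vd = 2340 / 242 = 9.669 mg/L
k = ln2 / t½ = 0.693147 / 20.8 = 0.03332 h⁻¹
Fraction remaining after one interval: r = e^(−kτ) = e^(−0.03332 × 20.9) = 0.4984
Before dose 6, 5 doses have been given (aged 1τ, 2τ, 3τ, 4τ, 5τ).
C_trough = C₀ × (r + r² + … + r^5) = C₀ × r(1−r^5)/(1−r)
        = 9.669 × 0.4984 × (1 − 0.03075) / (1 − 0.4984) = 9.312 mg/L

9.31 mg/L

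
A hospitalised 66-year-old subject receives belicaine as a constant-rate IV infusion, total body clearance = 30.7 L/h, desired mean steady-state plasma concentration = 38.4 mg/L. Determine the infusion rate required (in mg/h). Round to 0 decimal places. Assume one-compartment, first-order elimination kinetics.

1179 mg/h

At steady state, infusion rate R₀ = Css × CL = 38.4 × 30.70 = 1179 mg/h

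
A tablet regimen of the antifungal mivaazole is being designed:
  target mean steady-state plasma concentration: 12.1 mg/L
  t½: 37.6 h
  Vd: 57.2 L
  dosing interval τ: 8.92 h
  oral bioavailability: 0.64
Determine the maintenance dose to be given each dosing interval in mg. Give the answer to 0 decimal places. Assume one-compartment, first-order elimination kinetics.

k = ln2 / t½ = 0.693147 / 37.6 = 0.01843 h⁻¹
CL = k × Vd = 0.01843 × 57.2 = 1.054 L/h
At steady state, F × (Dose/τ) = Css × CL.
Dose = Css × CL × τ / F = 12.1 × 1.054 × 8.92 / 0.64 = 177.8 mg

178 mg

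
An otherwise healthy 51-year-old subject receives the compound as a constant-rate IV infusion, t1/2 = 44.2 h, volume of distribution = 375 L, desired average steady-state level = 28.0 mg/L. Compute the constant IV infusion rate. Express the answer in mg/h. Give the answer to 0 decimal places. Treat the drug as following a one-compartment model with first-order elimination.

165 mg/h

k = ln2 / t½ = 0.693147 / 44.2 = 0.01568 h⁻¹
CL = k × Vd = 0.01568 × 375 = 5.880 L/h
At steady state, infusion rate R₀ = Css × CL = 28.0 × 5.880 = 164.6 mg/h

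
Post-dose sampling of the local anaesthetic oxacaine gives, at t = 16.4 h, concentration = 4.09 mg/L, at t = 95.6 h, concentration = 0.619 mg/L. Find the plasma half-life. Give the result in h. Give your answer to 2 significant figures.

29 h

k = ln(C₁/C₂) / (t₂ − t₁) = ln(4.09/0.619) / (95.6 − 16.4)
  = 1.888 / 79.20 = 0.02384 h⁻¹
t½ = ln2 / k = 0.693147 / 0.02384 = 29.07 h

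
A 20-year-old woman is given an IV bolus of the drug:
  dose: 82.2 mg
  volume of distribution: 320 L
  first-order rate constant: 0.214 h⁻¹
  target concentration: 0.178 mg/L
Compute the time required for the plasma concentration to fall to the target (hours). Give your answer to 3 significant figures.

1.71 h

C₀ = Dose / Vd = 82.20 / 320 = 0.2569 mg/L
t = ln(C₀ / C) / k = ln(0.2569 / 0.178) / 0.2140
  = ln(1.443) / 0.2140 = 0.3667 / 0.2140 = 1.714 h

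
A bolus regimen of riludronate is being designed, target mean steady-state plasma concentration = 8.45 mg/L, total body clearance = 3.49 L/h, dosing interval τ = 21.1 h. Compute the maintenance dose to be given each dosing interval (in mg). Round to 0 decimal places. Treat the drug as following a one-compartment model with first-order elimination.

622 mg

At steady state, Dose/τ = Css × CL.
Dose = Css × CL × τ = 8.45 × 3.490 × 21.1 = 622.2 mg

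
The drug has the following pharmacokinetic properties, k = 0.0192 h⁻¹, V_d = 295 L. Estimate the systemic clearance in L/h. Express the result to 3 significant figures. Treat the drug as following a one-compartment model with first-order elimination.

5.66 L/h

CL = k × Vd = 0.0192 × 295 = 5.664 L/h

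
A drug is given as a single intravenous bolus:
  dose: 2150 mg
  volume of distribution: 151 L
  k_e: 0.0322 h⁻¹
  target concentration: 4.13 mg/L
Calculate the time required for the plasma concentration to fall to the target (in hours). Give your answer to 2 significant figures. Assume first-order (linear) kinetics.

38 h

C₀ = Dose / Vd = 2150 / 151 = 14.24 mg/L
t = ln(C₀ / C) / k = ln(14.24 / 4.13) / 0.03220
  = ln(3.448) / 0.03220 = 1.238 / 0.03220 = 38.45 h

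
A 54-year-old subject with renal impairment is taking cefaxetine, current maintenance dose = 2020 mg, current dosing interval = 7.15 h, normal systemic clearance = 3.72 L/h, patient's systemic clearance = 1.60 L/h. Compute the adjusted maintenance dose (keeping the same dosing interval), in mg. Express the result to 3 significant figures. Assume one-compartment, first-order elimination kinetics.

869 mg

To keep the same average steady-state level, dosing rate must scale with clearance.
CL ratio = 1.60 / 3.72 = 0.4301
New dose (same interval) = 2020 × 0.4301 = 868.8 mg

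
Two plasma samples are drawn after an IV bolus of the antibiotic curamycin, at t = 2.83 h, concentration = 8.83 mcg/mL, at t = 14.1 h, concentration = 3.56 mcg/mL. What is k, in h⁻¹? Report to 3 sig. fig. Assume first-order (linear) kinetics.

k = ln(C₁/C₂) / (t₂ − t₁) = ln(8.83/3.56) / (14.1 − 2.83)
  = 0.9084 / 11.27 = 0.08060 h⁻¹

0.0806 h⁻¹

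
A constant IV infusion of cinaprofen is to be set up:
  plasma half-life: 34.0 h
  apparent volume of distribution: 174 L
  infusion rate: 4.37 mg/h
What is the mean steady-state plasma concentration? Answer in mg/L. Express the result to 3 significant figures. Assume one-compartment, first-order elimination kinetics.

1.23 mg/L

k = ln2 / t½ = 0.693147 / 34.0 = 0.02039 h⁻¹
CL = k × Vd = 0.02039 × 174 = 3.548 L/h
At steady state Css = R₀ / CL = 4.37 / 3.548 = 1.232 mg/L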